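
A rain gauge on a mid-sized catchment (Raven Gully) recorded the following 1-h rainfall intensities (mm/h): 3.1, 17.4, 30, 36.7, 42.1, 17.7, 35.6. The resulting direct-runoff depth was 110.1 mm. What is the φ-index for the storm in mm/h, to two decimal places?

φ ≈ 11.57 mm/h

Only the 6 blocks with intensity above φ contribute runoff: 17.4, 30, 36.7, 42.1, 17.7, 35.6 mm/h.
Σ(I−φ)·Δt = d  ⇒  (17.4+30+36.7+42.1+17.7+35.6 − 6φ)·1 = 110.1
φ = (179.5 − 110.1/1) / 6 = 11.57 mm/h.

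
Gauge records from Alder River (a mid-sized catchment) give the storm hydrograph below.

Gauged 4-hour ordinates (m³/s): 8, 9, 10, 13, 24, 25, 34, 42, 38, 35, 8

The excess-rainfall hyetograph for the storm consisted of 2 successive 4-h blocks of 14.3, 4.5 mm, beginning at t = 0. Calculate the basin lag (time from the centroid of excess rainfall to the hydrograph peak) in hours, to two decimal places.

t_L ≈ 25.04 h

Centroid of excess rainfall: t_c = Σ P_i·t̄_i / ΣP_i = 2.9574 h (block centres at 2, 6 h).
Hydrograph peak occurs at t = 28 h, so basin lag t_L = 28 − 2.9574 = 25.04 h.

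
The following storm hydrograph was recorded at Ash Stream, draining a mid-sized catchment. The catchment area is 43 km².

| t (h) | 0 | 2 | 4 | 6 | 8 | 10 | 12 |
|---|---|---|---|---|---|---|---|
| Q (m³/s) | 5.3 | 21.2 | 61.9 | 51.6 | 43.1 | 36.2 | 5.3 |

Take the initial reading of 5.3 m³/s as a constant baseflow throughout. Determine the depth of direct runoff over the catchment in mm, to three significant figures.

d ≈ 31.4 mm

Direct runoff: 0.0, 15.9, 56.6, 46.3, 37.8, 30.9, 0.0 m³/s; ΣQ_DR = 187.5 m³/s.
V = ΣQ_DR · Δt = 187.5 × 7200 s = 1.350 × 10^6 m³.
Over A = 43 km², depth = V / A = 31.4 mm.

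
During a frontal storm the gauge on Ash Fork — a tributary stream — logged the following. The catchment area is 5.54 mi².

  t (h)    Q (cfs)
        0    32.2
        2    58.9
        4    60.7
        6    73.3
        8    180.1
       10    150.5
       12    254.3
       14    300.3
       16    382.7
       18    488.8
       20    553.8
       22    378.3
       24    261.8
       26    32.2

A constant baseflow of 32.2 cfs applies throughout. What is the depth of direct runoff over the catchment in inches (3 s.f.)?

d ≈ 1.54 in

Direct runoff: 0.0, 26.7, 28.5, 41.1, 147.9, 118.3, 222.1, 268.1, 350.5, 456.6, 521.6, 346.1, 229.6, 0.0 cfs; ΣQ_DR = 2757 cfs.
V = ΣQ_DR · Δt = 2757 × 7200 s = 1.985 × 10^7 ft³.
Over A = 5.54 mi², depth = V / A = 1.54 in.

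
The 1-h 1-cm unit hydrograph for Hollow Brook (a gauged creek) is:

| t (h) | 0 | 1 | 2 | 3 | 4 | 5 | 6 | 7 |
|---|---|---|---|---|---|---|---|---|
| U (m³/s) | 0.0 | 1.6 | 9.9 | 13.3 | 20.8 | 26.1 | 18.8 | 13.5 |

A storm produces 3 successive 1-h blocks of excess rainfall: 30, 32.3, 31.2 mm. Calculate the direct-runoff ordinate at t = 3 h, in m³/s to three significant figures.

By discrete convolution, Q_j = Σ (P_i / 10 mm) · U_{j−i}.
At t = 3 h (j=3): Q = (30/10)·13.3 + (32.3/10)·9.9 + (31.2/10)·1.6 = 76.9 m³/s.

Q ≈ 76.9 m³/s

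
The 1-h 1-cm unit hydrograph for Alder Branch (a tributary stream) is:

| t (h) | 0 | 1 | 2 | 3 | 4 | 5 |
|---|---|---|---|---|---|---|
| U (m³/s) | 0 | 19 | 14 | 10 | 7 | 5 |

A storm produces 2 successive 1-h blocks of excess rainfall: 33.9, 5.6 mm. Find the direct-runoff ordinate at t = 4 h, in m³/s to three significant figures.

By discrete convolution, Q_j = Σ (P_i / 10 mm) · U_{j−i}.
At t = 4 h (j=4): Q = (33.9/10)·7 + (5.6/10)·10 = 29.3 m³/s.

Q ≈ 29.3 m³/s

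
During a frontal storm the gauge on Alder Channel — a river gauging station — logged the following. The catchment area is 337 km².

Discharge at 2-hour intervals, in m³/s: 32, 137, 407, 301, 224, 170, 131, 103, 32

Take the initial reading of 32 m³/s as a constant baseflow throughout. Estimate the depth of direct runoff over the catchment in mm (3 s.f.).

Direct runoff: 0.0, 105.0, 375.0, 269.0, 192.0, 138.0, 99.0, 71.0, 0.0 m³/s; ΣQ_DR = 1249 m³/s.
V = ΣQ_DR · Δt = 1249 × 7200 s = 8.993 × 10^6 m³.
Over A = 337 km², depth = V / A = 26.7 mm.

d ≈ 26.7 mm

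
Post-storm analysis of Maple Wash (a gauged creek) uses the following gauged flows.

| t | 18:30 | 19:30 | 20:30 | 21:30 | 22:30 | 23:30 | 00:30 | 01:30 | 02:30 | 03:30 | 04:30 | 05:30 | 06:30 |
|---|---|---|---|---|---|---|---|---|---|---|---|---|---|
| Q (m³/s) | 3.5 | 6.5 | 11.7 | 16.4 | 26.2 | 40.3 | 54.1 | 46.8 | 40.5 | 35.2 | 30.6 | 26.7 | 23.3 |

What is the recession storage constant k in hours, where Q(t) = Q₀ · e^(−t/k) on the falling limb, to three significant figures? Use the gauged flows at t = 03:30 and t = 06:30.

k ≈ 7.27 h

On the falling limb, Q drops from 35.2 to 23.3 m³/s between t = 03:30 and t = 06:30 (Δt = 3 h).
k = −Δt / ln(Q₂/Q₁) = −3 / ln(23.3/35.2) = 7.27 h.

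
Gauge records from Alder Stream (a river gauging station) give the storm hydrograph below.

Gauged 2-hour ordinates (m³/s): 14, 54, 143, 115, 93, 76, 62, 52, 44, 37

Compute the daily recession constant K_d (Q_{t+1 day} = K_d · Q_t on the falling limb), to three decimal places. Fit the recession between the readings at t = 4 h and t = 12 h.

Between t = 4 h and t = 12 h the flow falls from 143 to 62 m³/s over 4×2 h = 8 h.
Per-interval ratio K = (62/143)^(1/4) = 0.8115; K_d = K^(24/2) = 0.082.

K_d ≈ 0.082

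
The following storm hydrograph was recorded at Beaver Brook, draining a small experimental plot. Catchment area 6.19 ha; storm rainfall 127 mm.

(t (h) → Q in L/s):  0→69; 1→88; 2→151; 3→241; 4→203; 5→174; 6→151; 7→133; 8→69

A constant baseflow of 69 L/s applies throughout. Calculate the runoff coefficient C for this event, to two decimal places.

ΣQ_DR = 658.0 L/s; V = ΣQ_DR·Δt = 2.369 × 10^6 L.
Runoff depth d = V / A = 38.27 mm.
C = d / P = 38.27 / 127 = 0.30.

C ≈ 0.30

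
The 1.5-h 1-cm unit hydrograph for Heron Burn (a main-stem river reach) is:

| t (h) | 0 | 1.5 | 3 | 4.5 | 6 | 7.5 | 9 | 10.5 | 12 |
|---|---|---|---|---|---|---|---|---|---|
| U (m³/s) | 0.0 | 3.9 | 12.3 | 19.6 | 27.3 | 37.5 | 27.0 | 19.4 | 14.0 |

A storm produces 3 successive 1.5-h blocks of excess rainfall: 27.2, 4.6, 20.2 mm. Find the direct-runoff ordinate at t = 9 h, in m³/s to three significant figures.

Q ≈ 146 m³/s

By discrete convolution, Q_j = Σ (P_i / 10 mm) · U_{j−i}.
At t = 9 h (j=6): Q = (27.2/10)·27.0 + (4.6/10)·37.5 + (20.2/10)·27.3 = 146 m³/s.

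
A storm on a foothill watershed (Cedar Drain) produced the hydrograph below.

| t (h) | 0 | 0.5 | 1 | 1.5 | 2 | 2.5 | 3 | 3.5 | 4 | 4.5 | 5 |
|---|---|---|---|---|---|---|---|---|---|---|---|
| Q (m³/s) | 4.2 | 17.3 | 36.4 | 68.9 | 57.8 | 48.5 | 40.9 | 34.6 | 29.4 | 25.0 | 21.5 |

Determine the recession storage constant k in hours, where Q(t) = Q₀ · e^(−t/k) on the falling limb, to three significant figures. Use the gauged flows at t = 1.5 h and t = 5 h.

On the falling limb, Q drops from 68.9 to 21.5 m³/s between t = 1.5 h and t = 5 h (Δt = 3.5 h).
k = −Δt / ln(Q₂/Q₁) = −3.5 / ln(21.5/68.9) = 3.01 h.

k ≈ 3.01 h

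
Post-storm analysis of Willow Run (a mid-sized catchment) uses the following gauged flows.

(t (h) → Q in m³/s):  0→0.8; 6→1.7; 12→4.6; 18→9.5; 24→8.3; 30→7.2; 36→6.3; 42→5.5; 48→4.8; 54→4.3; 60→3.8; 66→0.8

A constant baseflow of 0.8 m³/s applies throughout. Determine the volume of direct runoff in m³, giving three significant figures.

Direct-runoff ordinates (Q − Q_b): 0.0, 0.9, 3.8, 8.7, 7.5, 6.4, 5.5, 4.7, 4.0, 3.5, 3.0, 0.0 m³/s.
ΣQ_DR = 48.00 m³/s.
With Δt = 6 h = 21600 s, V = ΣQ_DR · Δt = 48.00 × 21600 = 1.04 × 10^6 m³.

V ≈ 1.04 × 10^6 m³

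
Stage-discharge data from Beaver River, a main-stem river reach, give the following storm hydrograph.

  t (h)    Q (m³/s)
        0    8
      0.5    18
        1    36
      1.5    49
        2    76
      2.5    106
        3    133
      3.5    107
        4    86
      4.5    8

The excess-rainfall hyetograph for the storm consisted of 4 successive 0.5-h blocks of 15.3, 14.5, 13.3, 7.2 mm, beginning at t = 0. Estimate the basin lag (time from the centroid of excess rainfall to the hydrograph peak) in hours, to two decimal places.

t_L ≈ 2.13 h

Centroid of excess rainfall: t_c = Σ P_i·t̄_i / ΣP_i = 0.8733 h (block centres at 0.25, 0.75, 1.25, 1.75 h).
Hydrograph peak occurs at t = 3 h, so basin lag t_L = 3 − 0.8733 = 2.13 h.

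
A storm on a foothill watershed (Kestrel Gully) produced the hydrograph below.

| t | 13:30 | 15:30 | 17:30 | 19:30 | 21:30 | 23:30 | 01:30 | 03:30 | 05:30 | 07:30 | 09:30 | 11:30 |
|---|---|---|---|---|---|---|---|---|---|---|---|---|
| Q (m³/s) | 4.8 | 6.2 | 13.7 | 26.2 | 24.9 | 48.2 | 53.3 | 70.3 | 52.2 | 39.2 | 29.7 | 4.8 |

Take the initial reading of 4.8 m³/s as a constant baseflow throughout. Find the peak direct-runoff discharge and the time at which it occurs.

Subtracting baseflow gives direct-runoff ordinates: 0.0, 1.4, 8.9, 21.4, 20.1, 43.4, 48.5, 65.5, 47.4, 34.4, 24.9, 0.0 m³/s.
The maximum is 65.5 m³/s, occurring at the reading for t = 03:30.

Q_p = 65.5 m³/s at t = 03:30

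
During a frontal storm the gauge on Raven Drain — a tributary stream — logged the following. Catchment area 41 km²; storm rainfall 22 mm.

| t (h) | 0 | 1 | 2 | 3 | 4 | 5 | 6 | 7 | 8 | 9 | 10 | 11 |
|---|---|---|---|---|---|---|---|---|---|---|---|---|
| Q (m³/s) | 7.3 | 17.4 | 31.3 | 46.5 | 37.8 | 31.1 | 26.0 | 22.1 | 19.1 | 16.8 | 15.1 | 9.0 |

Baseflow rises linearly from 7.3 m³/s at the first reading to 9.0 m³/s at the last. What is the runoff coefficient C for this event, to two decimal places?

ΣQ_DR = 181.7 m³/s; V = ΣQ_DR·Δt = 6.541 × 10^5 m³.
Runoff depth d = V / A = 15.95 mm.
C = d / P = 15.95 / 22 = 0.73.

C ≈ 0.73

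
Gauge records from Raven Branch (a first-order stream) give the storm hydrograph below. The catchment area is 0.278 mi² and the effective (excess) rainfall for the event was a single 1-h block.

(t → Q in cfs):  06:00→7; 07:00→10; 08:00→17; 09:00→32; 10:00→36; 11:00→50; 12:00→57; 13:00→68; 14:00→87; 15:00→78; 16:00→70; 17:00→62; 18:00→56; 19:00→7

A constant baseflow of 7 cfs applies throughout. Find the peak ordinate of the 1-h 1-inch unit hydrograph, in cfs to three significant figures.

Direct runoff: 0.0, 3.0, 10.0, 25.0, 29.0, 43.0, 50.0, 61.0, 80.0, 71.0, 63.0, 55.0, 49.0, 0.0 cfs; ΣQ_DR = 539.0 cfs, peak = 80.0 cfs.
Runoff depth d = ΣQ_DR·Δt / A = 539.0 × 3600 / (0.278 mi²) = 3.004 in.
The 1-inch UH is the DRH scaled by (1 in)/d, so U_p = 80.0 × 1/3.004 = 26.6 cfs.

U_p ≈ 26.6 cfs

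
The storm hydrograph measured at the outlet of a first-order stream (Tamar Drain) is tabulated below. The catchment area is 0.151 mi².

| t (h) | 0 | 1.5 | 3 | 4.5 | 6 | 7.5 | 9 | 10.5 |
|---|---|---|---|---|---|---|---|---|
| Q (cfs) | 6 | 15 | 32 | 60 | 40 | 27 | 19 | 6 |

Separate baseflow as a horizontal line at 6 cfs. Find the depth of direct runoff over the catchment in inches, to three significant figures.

Direct runoff: 0.0, 9.0, 26.0, 54.0, 34.0, 21.0, 13.0, 0.0 cfs; ΣQ_DR = 157.0 cfs.
V = ΣQ_DR · Δt = 157.0 × 5400 s = 8.478 × 10^5 ft³.
Over A = 0.151 mi², depth = V / A = 2.42 in.

d ≈ 2.42 in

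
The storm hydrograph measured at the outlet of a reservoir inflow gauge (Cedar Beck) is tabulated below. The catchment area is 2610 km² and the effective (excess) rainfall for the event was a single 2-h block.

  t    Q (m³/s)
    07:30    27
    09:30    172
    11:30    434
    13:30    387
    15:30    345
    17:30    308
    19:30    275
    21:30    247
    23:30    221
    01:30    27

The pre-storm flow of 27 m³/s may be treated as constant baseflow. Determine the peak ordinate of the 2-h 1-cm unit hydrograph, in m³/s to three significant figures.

Direct runoff: 0.0, 145.0, 407.0, 360.0, 318.0, 281.0, 248.0, 220.0, 194.0, 0.0 m³/s; ΣQ_DR = 2173 m³/s, peak = 407.0 m³/s.
Runoff depth d = ΣQ_DR·Δt / A = 2173 × 7200 / (2610 km²) = 5.994 mm.
The 1-cm UH is the DRH scaled by (10 mm)/d, so U_p = 407.0 × 10/5.994 = 679 m³/s.

U_p ≈ 679 m³/s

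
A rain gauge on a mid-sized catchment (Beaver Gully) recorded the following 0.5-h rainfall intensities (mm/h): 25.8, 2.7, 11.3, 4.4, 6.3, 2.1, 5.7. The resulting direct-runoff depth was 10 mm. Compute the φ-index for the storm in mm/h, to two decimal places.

φ ≈ 8.55 mm/h

Only the 2 blocks with intensity above φ contribute runoff: 25.8, 11.3 mm/h.
Σ(I−φ)·Δt = d  ⇒  (25.8+11.3 − 2φ)·0.5 = 10
φ = (37.10 − 10/0.5) / 2 = 8.55 mm/h.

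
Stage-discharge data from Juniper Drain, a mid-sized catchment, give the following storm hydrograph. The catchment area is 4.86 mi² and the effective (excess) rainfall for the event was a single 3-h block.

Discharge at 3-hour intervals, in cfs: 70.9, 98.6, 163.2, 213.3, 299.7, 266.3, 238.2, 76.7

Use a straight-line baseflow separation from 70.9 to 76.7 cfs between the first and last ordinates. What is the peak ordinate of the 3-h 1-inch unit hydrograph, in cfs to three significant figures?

Direct runoff: 0.00, 26.87, 90.64, 139.91, 225.49, 191.26, 162.33, 0.00 cfs; ΣQ_DR = 836.5 cfs, peak = 225.49 cfs.
Runoff depth d = ΣQ_DR·Δt / A = 836.5 × 10800 / (4.86 mi²) = 0.8001 in.
The 1-inch UH is the DRH scaled by (1 in)/d, so U_p = 225.49 × 1/0.8001 = 282 cfs.

U_p ≈ 282 cfs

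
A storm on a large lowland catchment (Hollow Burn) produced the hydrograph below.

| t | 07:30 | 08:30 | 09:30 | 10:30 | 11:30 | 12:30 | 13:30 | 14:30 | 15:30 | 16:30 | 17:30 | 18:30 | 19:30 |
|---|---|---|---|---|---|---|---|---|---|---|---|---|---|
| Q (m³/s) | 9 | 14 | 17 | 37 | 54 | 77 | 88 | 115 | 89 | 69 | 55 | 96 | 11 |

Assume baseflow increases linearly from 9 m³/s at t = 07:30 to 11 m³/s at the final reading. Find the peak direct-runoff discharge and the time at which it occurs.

Q_p = 104.83 m³/s at t = 14:30

Subtracting baseflow gives direct-runoff ordinates: 0.00, 4.83, 7.67, 27.50, 44.33, 67.17, 78.00, 104.83, 78.67, 58.50, 44.33, 85.17, 0.00 m³/s.
The maximum is 104.83 m³/s, occurring at the reading for t = 14:30.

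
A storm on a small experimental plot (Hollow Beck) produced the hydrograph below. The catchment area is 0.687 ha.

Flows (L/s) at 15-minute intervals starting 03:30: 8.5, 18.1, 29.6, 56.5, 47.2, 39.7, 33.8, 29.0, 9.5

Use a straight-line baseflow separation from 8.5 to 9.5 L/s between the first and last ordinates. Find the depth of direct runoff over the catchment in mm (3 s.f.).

d ≈ 25.0 mm

Direct runoff: 0.00, 9.47, 20.85, 47.62, 38.20, 30.57, 24.55, 19.62, 0.00 L/s; ΣQ_DR = 190.9 L/s.
V = ΣQ_DR · Δt = 190.9 × 900 s = 1.718 × 10^5 L.
Over A = 0.687 ha, depth = V / A = 25.0 mm.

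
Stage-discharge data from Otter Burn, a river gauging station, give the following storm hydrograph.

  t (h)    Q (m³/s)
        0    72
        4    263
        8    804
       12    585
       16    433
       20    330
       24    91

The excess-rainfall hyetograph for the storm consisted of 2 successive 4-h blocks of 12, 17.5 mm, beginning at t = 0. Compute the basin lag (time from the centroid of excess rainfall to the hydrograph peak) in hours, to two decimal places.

t_L ≈ 3.63 h

Centroid of excess rainfall: t_c = Σ P_i·t̄_i / ΣP_i = 4.3729 h (block centres at 2, 6 h).
Hydrograph peak occurs at t = 8 h, so basin lag t_L = 8 − 4.3729 = 3.63 h.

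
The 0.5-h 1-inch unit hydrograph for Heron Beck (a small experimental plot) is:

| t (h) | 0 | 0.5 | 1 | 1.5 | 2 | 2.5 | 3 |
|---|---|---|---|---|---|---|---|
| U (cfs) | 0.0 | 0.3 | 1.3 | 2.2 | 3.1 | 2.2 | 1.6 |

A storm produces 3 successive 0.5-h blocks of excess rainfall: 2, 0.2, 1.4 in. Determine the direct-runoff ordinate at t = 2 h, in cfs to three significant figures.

By discrete convolution, Q_j = Σ (P_i / 1 in) · U_{j−i}.
At t = 2 h (j=4): Q = (2/1)·3.1 + (0.2/1)·2.2 + (1.4/1)·1.3 = 8.46 cfs.

Q ≈ 8.46 cfs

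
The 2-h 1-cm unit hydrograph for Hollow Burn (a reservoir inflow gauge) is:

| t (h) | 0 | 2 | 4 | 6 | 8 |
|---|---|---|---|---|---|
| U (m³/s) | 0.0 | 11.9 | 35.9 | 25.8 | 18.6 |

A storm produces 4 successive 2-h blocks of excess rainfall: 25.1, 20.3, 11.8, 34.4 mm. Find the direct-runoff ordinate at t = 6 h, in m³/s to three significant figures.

Q ≈ 152 m³/s

By discrete convolution, Q_j = Σ (P_i / 10 mm) · U_{j−i}.
At t = 6 h (j=3): Q = (25.1/10)·25.8 + (20.3/10)·35.9 + (11.8/10)·11.9 + (34.4/10)·0.0 = 152 m³/s.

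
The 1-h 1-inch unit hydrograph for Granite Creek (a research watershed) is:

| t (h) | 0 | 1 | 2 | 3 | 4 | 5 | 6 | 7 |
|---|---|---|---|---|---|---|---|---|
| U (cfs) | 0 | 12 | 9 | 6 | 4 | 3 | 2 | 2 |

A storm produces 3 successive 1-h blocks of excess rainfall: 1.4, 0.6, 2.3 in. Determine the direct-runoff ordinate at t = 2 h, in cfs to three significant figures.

By discrete convolution, Q_j = Σ (P_i / 1 in) · U_{j−i}.
At t = 2 h (j=2): Q = (1.4/1)·9 + (0.6/1)·12 + (2.3/1)·0 = 19.8 cfs.

Q ≈ 19.8 cfs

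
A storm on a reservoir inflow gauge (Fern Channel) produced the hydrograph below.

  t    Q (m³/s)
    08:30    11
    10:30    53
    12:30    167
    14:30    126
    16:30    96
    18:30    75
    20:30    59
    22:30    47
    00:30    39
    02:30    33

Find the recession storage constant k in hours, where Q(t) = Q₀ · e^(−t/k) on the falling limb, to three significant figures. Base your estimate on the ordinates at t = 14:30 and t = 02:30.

k ≈ 8.96 h

On the falling limb, Q drops from 126 to 33 m³/s between t = 14:30 and t = 02:30 (Δt = 12 h).
k = −Δt / ln(Q₂/Q₁) = −12 / ln(33/126) = 8.96 h.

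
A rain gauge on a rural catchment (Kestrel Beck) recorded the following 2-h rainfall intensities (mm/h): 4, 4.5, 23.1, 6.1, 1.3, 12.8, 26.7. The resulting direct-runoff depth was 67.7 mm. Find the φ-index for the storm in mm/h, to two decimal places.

Only the 3 blocks with intensity above φ contribute runoff: 23.1, 12.8, 26.7 mm/h.
Σ(I−φ)·Δt = d  ⇒  (23.1+12.8+26.7 − 3φ)·2 = 67.7
φ = (62.60 − 67.7/2) / 3 = 9.58 mm/h.

φ ≈ 9.58 mm/h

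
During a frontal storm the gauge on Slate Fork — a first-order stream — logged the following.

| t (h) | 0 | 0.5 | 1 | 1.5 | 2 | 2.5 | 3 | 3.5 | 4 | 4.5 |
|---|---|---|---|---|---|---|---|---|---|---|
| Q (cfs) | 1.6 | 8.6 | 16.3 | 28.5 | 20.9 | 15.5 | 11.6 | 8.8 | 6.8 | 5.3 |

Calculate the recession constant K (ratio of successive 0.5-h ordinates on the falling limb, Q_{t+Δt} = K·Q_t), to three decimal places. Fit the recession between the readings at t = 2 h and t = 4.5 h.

K ≈ 0.760

Using the recession-limb readings at t = 2 h and t = 4.5 h: Q falls from 20.9 to 5.3 cfs over 5 intervals.
K = (Q₂/Q₁)^(1/5) = (5.3/20.9)^(1/5) = 0.760.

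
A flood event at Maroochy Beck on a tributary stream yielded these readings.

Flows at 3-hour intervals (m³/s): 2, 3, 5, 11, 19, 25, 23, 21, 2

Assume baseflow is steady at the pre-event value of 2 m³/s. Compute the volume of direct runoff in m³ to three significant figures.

Direct-runoff ordinates (Q − Q_b): 0.0, 1.0, 3.0, 9.0, 17.0, 23.0, 21.0, 19.0, 0.0 m³/s.
ΣQ_DR = 93.00 m³/s.
With Δt = 3 h = 10800 s, V = ΣQ_DR · Δt = 93.00 × 10800 = 1.00 × 10^6 m³.

V ≈ 1.00 × 10^6 m³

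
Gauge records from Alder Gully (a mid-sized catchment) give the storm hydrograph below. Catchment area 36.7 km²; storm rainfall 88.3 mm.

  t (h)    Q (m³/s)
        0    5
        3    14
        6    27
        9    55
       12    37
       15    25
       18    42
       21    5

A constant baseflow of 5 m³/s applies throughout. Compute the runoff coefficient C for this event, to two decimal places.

C ≈ 0.57

ΣQ_DR = 170.0 m³/s; V = ΣQ_DR·Δt = 1.836 × 10^6 m³.
Runoff depth d = V / A = 50.03 mm.
C = d / P = 50.03 / 88.3 = 0.57.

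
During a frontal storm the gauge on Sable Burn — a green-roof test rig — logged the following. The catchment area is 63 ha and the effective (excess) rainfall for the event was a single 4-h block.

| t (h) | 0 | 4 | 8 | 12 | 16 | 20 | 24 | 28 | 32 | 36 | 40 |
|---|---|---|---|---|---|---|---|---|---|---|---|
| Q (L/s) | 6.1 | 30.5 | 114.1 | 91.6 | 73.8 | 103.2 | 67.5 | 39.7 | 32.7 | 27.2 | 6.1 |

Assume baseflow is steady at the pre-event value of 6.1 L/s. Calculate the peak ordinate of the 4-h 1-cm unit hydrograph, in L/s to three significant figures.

Direct runoff: 0.0, 24.4, 108.0, 85.5, 67.7, 97.1, 61.4, 33.6, 26.6, 21.1, 0.0 L/s; ΣQ_DR = 525.4 L/s, peak = 108.0 L/s.
Runoff depth d = ΣQ_DR·Δt / A = 525.4 × 14400 / (63 ha) = 12.01 mm.
The 1-cm UH is the DRH scaled by (10 mm)/d, so U_p = 108.0 × 10/12.01 = 89.9 L/s.

U_p ≈ 89.9 L/s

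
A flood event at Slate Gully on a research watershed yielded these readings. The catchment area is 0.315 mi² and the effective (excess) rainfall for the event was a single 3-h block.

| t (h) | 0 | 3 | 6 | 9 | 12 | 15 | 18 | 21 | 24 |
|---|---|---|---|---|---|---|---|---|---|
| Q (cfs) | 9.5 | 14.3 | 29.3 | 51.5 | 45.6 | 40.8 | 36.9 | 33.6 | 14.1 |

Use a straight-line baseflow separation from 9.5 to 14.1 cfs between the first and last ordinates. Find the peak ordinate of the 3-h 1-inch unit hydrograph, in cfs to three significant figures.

U_p ≈ 16.1 cfs

Direct runoff: 0.00, 4.22, 18.65, 40.27, 33.80, 28.43, 23.95, 20.07, 0.00 cfs; ΣQ_DR = 169.4 cfs, peak = 40.27 cfs.
Runoff depth d = ΣQ_DR·Δt / A = 169.4 × 10800 / (0.315 mi²) = 2.500 in.
The 1-inch UH is the DRH scaled by (1 in)/d, so U_p = 40.27 × 1/2.500 = 16.1 cfs.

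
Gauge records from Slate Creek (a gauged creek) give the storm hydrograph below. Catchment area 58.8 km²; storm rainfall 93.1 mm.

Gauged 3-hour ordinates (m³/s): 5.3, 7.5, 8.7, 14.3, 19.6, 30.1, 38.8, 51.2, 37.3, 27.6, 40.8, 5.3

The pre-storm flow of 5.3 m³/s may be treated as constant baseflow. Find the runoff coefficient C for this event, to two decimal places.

ΣQ_DR = 222.9 m³/s; V = ΣQ_DR·Δt = 2.407 × 10^6 m³.
Runoff depth d = V / A = 40.94 mm.
C = d / P = 40.94 / 93.1 = 0.44.

C ≈ 0.44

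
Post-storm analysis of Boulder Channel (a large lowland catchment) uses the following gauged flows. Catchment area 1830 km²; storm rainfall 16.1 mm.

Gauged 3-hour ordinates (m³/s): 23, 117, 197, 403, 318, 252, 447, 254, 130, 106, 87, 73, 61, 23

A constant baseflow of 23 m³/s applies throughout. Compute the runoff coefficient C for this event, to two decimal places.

C ≈ 0.80

ΣQ_DR = 2169 m³/s; V = ΣQ_DR·Δt = 2.343 × 10^7 m³.
Runoff depth d = V / A = 12.80 mm.
C = d / P = 12.80 / 16.1 = 0.80.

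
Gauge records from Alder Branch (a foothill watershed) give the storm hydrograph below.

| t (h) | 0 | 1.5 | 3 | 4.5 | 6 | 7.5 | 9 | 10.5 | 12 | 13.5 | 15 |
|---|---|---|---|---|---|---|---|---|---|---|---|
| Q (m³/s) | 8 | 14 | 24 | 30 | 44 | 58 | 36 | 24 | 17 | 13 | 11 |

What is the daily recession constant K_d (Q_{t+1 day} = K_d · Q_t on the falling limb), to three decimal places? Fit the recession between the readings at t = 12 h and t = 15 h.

Between t = 12 h and t = 15 h the flow falls from 17 to 11 m³/s over 2×1.5 h = 3 h.
Per-interval ratio K = (11/17)^(1/2) = 0.8044; K_d = K^(24/1.5) = 0.031.

K_d ≈ 0.031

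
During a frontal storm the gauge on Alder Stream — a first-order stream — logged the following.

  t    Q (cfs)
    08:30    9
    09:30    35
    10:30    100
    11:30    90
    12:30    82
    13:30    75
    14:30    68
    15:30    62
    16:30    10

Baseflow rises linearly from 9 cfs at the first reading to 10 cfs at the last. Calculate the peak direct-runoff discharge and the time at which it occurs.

Q_p = 90.75 cfs at t = 10:30

Subtracting baseflow gives direct-runoff ordinates: 0.00, 25.88, 90.75, 80.62, 72.50, 65.38, 58.25, 52.12, 0.00 cfs.
The maximum is 90.75 cfs, occurring at the reading for t = 10:30.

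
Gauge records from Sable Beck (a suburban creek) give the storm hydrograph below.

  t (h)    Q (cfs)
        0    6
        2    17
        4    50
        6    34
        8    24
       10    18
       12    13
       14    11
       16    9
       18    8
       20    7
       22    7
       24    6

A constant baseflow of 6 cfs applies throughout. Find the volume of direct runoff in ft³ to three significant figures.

Direct-runoff ordinates (Q − Q_b): 0.0, 11.0, 44.0, 28.0, 18.0, 12.0, 7.0, 5.0, 3.0, 2.0, 1.0, 1.0, 0.0 cfs.
ΣQ_DR = 132.0 cfs.
With Δt = 2 h = 7200 s, V = ΣQ_DR · Δt = 132.0 × 7200 = 9.50 × 10^5 ft³.

V ≈ 9.50 × 10^5 ft³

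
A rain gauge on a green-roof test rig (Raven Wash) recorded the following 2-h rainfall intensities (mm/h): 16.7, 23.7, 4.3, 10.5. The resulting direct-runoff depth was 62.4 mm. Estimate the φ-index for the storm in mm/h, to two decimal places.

φ ≈ 6.57 mm/h

Only the 3 blocks with intensity above φ contribute runoff: 16.7, 23.7, 10.5 mm/h.
Σ(I−φ)·Δt = d  ⇒  (16.7+23.7+10.5 − 3φ)·2 = 62.4
φ = (50.90 − 62.4/2) / 3 = 6.57 mm/h.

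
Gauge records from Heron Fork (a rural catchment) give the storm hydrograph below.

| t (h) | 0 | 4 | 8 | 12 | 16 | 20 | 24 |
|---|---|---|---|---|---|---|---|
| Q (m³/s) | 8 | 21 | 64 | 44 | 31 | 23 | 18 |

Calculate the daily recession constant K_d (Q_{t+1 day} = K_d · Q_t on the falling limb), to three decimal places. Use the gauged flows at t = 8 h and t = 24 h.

K_d ≈ 0.149

Between t = 8 h and t = 24 h the flow falls from 64 to 18 m³/s over 4×4 h = 16 h.
Per-interval ratio K = (18/64)^(1/4) = 0.7282; K_d = K^(24/4) = 0.149.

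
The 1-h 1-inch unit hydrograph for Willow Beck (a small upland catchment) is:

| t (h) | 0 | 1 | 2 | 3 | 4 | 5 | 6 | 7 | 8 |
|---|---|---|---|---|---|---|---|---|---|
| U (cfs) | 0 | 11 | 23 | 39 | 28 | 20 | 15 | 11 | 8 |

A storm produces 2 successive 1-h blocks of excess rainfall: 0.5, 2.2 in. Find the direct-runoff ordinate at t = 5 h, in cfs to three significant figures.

Q ≈ 71.6 cfs

By discrete convolution, Q_j = Σ (P_i / 1 in) · U_{j−i}.
At t = 5 h (j=5): Q = (0.5/1)·20 + (2.2/1)·28 = 71.6 cfs.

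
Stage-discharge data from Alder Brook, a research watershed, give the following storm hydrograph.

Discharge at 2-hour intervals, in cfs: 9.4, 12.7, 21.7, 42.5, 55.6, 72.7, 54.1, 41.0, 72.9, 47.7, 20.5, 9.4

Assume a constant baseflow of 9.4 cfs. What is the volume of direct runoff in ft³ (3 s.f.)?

V ≈ 2.50 × 10^6 ft³

Direct-runoff ordinates (Q − Q_b): 0.0, 3.3, 12.3, 33.1, 46.2, 63.3, 44.7, 31.6, 63.5, 38.3, 11.1, 0.0 cfs.
ΣQ_DR = 347.4 cfs.
With Δt = 2 h = 7200 s, V = ΣQ_DR · Δt = 347.4 × 7200 = 2.50 × 10^6 ft³.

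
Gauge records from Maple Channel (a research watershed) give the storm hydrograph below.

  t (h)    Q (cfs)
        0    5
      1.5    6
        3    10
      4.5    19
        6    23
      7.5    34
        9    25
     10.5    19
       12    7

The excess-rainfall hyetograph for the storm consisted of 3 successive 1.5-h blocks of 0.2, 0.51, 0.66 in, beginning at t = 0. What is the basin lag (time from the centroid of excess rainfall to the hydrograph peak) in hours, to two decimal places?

Centroid of excess rainfall: t_c = Σ P_i·t̄_i / ΣP_i = 2.7536 h (block centres at 0.75, 2.25, 3.75 h).
Hydrograph peak occurs at t = 7.5 h, so basin lag t_L = 7.5 − 2.7536 = 4.75 h.

t_L ≈ 4.75 h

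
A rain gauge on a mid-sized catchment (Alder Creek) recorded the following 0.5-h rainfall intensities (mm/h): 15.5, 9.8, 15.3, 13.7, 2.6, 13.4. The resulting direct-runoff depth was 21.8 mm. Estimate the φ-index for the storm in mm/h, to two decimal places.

φ ≈ 4.82 mm/h

Only the 5 blocks with intensity above φ contribute runoff: 15.5, 9.8, 15.3, 13.7, 13.4 mm/h.
Σ(I−φ)·Δt = d  ⇒  (15.5+9.8+15.3+13.7+13.4 − 5φ)·0.5 = 21.8
φ = (67.70 − 21.8/0.5) / 5 = 4.82 mm/h.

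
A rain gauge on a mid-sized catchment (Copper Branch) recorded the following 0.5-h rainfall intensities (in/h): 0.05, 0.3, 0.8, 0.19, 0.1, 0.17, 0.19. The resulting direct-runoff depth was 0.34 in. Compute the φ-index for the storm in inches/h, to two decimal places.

φ ≈ 0.21 in/h

Only the 2 blocks with intensity above φ contribute runoff: 0.3, 0.8 in/h.
Σ(I−φ)·Δt = d  ⇒  (0.3+0.8 − 2φ)·0.5 = 0.34
φ = (1.100 − 0.34/0.5) / 2 = 0.21 in/h.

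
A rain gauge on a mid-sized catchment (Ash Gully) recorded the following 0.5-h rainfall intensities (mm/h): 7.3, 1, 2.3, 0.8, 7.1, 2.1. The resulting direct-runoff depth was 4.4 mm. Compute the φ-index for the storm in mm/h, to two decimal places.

Only the 2 blocks with intensity above φ contribute runoff: 7.3, 7.1 mm/h.
Σ(I−φ)·Δt = d  ⇒  (7.3+7.1 − 2φ)·0.5 = 4.4
φ = (14.40 − 4.4/0.5) / 2 = 2.80 mm/h.

φ ≈ 2.80 mm/h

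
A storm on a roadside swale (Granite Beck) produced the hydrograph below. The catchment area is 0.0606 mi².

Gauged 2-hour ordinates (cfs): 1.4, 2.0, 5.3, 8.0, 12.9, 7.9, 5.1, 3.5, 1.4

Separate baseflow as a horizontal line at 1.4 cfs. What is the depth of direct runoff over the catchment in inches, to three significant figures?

Direct runoff: 0.0, 0.6, 3.9, 6.6, 11.5, 6.5, 3.7, 2.1, 0.0 cfs; ΣQ_DR = 34.90 cfs.
V = ΣQ_DR · Δt = 34.90 × 7200 s = 2.513 × 10^5 ft³.
Over A = 0.0606 mi², depth = V / A = 1.78 in.

d ≈ 1.78 in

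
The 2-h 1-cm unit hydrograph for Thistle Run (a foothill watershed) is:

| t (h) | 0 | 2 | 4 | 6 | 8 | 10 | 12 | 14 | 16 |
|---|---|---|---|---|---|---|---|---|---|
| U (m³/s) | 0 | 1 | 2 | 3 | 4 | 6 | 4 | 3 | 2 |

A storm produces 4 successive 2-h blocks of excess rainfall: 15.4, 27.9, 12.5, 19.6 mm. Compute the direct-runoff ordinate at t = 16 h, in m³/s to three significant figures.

By discrete convolution, Q_j = Σ (P_i / 10 mm) · U_{j−i}.
At t = 16 h (j=8): Q = (15.4/10)·2 + (27.9/10)·3 + (12.5/10)·4 + (19.6/10)·6 = 28.2 m³/s.

Q ≈ 28.2 m³/s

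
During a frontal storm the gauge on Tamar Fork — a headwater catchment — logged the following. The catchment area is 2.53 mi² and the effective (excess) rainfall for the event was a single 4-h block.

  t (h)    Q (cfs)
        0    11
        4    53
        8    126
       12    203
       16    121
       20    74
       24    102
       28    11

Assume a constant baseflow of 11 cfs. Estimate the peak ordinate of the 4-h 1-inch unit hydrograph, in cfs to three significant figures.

Direct runoff: 0.0, 42.0, 115.0, 192.0, 110.0, 63.0, 91.0, 0.0 cfs; ΣQ_DR = 613.0 cfs, peak = 192.0 cfs.
Runoff depth d = ΣQ_DR·Δt / A = 613.0 × 14400 / (2.53 mi²) = 1.502 in.
The 1-inch UH is the DRH scaled by (1 in)/d, so U_p = 192.0 × 1/1.502 = 128 cfs.

U_p ≈ 128 cfs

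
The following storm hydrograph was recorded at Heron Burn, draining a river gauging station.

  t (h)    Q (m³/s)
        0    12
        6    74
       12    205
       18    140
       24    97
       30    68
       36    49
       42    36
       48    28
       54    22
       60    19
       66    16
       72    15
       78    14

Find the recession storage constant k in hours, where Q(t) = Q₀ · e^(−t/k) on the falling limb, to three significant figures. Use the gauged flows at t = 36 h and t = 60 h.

k ≈ 25.3 h

On the falling limb, Q drops from 49 to 19 m³/s between t = 36 h and t = 60 h (Δt = 24 h).
k = −Δt / ln(Q₂/Q₁) = −24 / ln(19/49) = 25.3 h.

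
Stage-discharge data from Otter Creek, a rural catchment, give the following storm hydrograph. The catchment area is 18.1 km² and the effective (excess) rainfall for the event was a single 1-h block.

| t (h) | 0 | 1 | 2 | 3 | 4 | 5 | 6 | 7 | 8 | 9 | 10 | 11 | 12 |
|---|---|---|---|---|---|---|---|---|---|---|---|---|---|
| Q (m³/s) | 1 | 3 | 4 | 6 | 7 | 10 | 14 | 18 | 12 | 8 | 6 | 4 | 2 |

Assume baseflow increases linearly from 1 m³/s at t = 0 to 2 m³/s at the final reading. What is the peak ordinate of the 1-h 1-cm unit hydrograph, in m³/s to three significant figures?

Direct runoff: 0.00, 1.92, 2.83, 4.75, 5.67, 8.58, 12.50, 16.42, 10.33, 6.25, 4.17, 2.08, 0.00 m³/s; ΣQ_DR = 75.50 m³/s, peak = 16.42 m³/s.
Runoff depth d = ΣQ_DR·Δt / A = 75.50 × 3600 / (18.1 km²) = 15.02 mm.
The 1-cm UH is the DRH scaled by (10 mm)/d, so U_p = 16.42 × 10/15.02 = 10.9 m³/s.

U_p ≈ 10.9 m³/s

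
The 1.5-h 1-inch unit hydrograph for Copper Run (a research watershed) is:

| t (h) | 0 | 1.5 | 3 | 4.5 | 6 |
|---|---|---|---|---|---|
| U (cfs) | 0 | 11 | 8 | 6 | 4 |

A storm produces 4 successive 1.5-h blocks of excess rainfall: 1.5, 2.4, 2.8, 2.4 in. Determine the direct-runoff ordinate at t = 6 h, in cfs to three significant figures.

Q ≈ 69.2 cfs

By discrete convolution, Q_j = Σ (P_i / 1 in) · U_{j−i}.
At t = 6 h (j=4): Q = (1.5/1)·4 + (2.4/1)·6 + (2.8/1)·8 + (2.4/1)·11 = 69.2 cfs.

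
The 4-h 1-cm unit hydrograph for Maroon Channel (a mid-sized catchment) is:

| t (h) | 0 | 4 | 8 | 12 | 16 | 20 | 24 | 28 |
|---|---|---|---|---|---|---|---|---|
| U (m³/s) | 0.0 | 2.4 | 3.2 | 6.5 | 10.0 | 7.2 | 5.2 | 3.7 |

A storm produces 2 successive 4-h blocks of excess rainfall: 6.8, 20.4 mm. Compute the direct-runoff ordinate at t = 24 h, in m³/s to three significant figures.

Q ≈ 18.2 m³/s

By discrete convolution, Q_j = Σ (P_i / 10 mm) · U_{j−i}.
At t = 24 h (j=6): Q = (6.8/10)·5.2 + (20.4/10)·7.2 = 18.2 m³/s.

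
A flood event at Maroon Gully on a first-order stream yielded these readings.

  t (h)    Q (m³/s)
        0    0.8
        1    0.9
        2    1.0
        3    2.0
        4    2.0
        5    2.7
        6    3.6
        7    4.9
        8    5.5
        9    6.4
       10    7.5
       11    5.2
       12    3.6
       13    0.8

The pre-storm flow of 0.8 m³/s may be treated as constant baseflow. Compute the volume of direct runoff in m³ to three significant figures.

Direct-runoff ordinates (Q − Q_b): 0.0, 0.1, 0.2, 1.2, 1.2, 1.9, 2.8, 4.1, 4.7, 5.6, 6.7, 4.4, 2.8, 0.0 m³/s.
ΣQ_DR = 35.70 m³/s.
With Δt = 1 h = 3600 s, V = ΣQ_DR · Δt = 35.70 × 3600 = 1.29 × 10^5 m³.

V ≈ 1.29 × 10^5 m³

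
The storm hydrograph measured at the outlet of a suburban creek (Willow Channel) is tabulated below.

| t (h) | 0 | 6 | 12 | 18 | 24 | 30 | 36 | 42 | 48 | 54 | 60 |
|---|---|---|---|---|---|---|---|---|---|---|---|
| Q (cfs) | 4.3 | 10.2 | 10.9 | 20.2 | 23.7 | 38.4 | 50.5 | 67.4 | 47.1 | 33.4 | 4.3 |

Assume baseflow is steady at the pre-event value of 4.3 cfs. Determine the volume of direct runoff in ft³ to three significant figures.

V ≈ 5.68 × 10^6 ft³

Direct-runoff ordinates (Q − Q_b): 0.0, 5.9, 6.6, 15.9, 19.4, 34.1, 46.2, 63.1, 42.8, 29.1, 0.0 cfs.
ΣQ_DR = 263.1 cfs.
With Δt = 6 h = 21600 s, V = ΣQ_DR · Δt = 263.1 × 21600 = 5.68 × 10^6 ft³.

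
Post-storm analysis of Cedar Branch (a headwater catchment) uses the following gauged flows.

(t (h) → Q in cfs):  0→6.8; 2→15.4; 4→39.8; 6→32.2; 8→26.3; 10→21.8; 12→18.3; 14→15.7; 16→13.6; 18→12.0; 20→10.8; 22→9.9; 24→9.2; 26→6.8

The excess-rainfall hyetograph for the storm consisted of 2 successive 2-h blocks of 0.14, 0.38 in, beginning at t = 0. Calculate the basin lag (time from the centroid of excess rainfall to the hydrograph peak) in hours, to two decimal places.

Centroid of excess rainfall: t_c = Σ P_i·t̄_i / ΣP_i = 2.4615 h (block centres at 1, 3 h).
Hydrograph peak occurs at t = 4 h, so basin lag t_L = 4 − 2.4615 = 1.54 h.

t_L ≈ 1.54 h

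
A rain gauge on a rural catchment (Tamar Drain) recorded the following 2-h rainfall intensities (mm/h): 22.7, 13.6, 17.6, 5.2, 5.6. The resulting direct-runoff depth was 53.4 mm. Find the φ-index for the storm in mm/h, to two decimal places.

Only the 3 blocks with intensity above φ contribute runoff: 22.7, 13.6, 17.6 mm/h.
Σ(I−φ)·Δt = d  ⇒  (22.7+13.6+17.6 − 3φ)·2 = 53.4
φ = (53.90 − 53.4/2) / 3 = 9.07 mm/h.

φ ≈ 9.07 mm/h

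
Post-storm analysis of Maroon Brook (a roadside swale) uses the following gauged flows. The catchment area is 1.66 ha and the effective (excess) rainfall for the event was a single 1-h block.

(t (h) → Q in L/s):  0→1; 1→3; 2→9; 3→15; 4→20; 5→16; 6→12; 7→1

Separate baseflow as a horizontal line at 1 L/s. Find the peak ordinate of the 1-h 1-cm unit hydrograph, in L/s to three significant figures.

U_p ≈ 12.7 L/s

Direct runoff: 0.0, 2.0, 8.0, 14.0, 19.0, 15.0, 11.0, 0.0 L/s; ΣQ_DR = 69.00 L/s, peak = 19.0 L/s.
Runoff depth d = ΣQ_DR·Δt / A = 69.00 × 3600 / (1.66 ha) = 14.96 mm.
The 1-cm UH is the DRH scaled by (10 mm)/d, so U_p = 19.0 × 10/14.96 = 12.7 L/s.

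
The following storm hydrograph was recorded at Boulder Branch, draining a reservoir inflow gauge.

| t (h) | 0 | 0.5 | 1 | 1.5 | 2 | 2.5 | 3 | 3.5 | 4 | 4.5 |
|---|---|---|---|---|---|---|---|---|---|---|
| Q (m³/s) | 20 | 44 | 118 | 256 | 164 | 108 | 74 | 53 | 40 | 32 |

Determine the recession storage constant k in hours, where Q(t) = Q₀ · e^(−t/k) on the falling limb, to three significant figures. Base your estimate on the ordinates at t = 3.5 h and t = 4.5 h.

k ≈ 1.98 h

On the falling limb, Q drops from 53 to 32 m³/s between t = 3.5 h and t = 4.5 h (Δt = 1 h).
k = −Δt / ln(Q₂/Q₁) = −1 / ln(32/53) = 1.98 h.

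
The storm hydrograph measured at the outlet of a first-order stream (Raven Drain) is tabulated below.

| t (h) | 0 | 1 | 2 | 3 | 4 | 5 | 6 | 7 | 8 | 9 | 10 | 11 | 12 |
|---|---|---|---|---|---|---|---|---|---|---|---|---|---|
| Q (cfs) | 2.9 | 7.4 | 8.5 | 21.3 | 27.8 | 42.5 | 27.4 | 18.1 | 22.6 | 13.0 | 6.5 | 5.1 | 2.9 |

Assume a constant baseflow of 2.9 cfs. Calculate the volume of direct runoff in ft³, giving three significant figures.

Direct-runoff ordinates (Q − Q_b): 0.0, 4.5, 5.6, 18.4, 24.9, 39.6, 24.5, 15.2, 19.7, 10.1, 3.6, 2.2, 0.0 cfs.
ΣQ_DR = 168.3 cfs.
With Δt = 1 h = 3600 s, V = ΣQ_DR · Δt = 168.3 × 3600 = 6.06 × 10^5 ft³.

V ≈ 6.06 × 10^5 ft³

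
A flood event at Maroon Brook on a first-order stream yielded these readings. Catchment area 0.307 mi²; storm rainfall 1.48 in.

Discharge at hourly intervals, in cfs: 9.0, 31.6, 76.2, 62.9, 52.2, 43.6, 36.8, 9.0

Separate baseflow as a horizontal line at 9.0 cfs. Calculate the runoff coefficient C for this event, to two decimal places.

ΣQ_DR = 249.3 cfs; V = ΣQ_DR·Δt = 8.975 × 10^5 ft³.
Runoff depth d = V / A = 1.258 in.
C = d / P = 1.258 / 1.48 = 0.85.

C ≈ 0.85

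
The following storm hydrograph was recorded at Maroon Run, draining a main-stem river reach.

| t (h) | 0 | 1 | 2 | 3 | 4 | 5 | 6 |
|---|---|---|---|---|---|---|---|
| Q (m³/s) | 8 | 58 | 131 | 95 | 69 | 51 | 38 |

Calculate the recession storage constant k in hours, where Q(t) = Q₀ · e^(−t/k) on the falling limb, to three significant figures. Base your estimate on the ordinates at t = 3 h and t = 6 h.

On the falling limb, Q drops from 95 to 38 m³/s between t = 3 h and t = 6 h (Δt = 3 h).
k = −Δt / ln(Q₂/Q₁) = −3 / ln(38/95) = 3.27 h.

k ≈ 3.27 h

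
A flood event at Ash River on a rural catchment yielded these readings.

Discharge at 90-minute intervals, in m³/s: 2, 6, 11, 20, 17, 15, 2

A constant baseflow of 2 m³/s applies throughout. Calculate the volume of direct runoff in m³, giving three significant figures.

V ≈ 3.19 × 10^5 m³

Direct-runoff ordinates (Q − Q_b): 0.0, 4.0, 9.0, 18.0, 15.0, 13.0, 0.0 m³/s.
ΣQ_DR = 59.00 m³/s.
With Δt = 1.5 h = 5400 s, V = ΣQ_DR · Δt = 59.00 × 5400 = 3.19 × 10^5 m³.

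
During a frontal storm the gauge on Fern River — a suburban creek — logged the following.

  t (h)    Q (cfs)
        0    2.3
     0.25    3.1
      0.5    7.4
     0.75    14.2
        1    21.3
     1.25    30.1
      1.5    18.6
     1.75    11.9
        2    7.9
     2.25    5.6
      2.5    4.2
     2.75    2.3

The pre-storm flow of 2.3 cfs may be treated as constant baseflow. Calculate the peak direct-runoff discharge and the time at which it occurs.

Q_p = 27.8 cfs at t = 1.25 h

Subtracting baseflow gives direct-runoff ordinates: 0.0, 0.8, 5.1, 11.9, 19.0, 27.8, 16.3, 9.6, 5.6, 3.3, 1.9, 0.0 cfs.
The maximum is 27.8 cfs, occurring at the reading for t = 1.25 h.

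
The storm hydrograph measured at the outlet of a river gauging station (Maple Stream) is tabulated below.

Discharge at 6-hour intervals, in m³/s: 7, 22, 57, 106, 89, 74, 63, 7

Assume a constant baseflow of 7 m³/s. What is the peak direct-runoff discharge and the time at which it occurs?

Q_p = 99.0 m³/s at t = 18 h

Subtracting baseflow gives direct-runoff ordinates: 0.0, 15.0, 50.0, 99.0, 82.0, 67.0, 56.0, 0.0 m³/s.
The maximum is 99.0 m³/s, occurring at the reading for t = 18 h.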